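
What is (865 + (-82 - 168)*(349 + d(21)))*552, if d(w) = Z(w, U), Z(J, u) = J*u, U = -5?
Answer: -33194520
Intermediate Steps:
d(w) = -5*w (d(w) = w*(-5) = -5*w)
(865 + (-82 - 168)*(349 + d(21)))*552 = (865 + (-82 - 168)*(349 - 5*21))*552 = (865 - 250*(349 - 105))*552 = (865 - 250*244)*552 = (865 - 61000)*552 = -60135*552 = -33194520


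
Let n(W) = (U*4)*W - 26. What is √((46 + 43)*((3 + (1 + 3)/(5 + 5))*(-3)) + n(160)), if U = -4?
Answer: 3*I*√9705/5 ≈ 59.108*I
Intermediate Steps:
n(W) = -26 - 16*W (n(W) = (-4*4)*W - 26 = -16*W - 26 = -26 - 16*W)
√((46 + 43)*((3 + (1 + 3)/(5 + 5))*(-3)) + n(160)) = √((46 + 43)*((3 + (1 + 3)/(5 + 5))*(-3)) + (-26 - 16*160)) = √(89*((3 + 4/10)*(-3)) + (-26 - 2560)) = √(89*((3 + 4*(⅒))*(-3)) - 2586) = √(89*((3 + ⅖)*(-3)) - 2586) = √(89*((17/5)*(-3)) - 2586) = √(89*(-51/5) - 2586) = √(-4539/5 - 2586) = √(-17469/5) = 3*I*√9705/5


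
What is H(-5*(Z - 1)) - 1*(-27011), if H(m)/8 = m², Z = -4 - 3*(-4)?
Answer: 36811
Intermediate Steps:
Z = 8 (Z = -4 + 12 = 8)
H(m) = 8*m²
H(-5*(Z - 1)) - 1*(-27011) = 8*(-5*(8 - 1))² - 1*(-27011) = 8*(-5*7)² + 27011 = 8*(-35)² + 27011 = 8*1225 + 27011 = 9800 + 27011 = 36811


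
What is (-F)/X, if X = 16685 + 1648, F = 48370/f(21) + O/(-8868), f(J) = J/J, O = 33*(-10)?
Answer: -7943435/3010686 ≈ -2.6384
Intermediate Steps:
O = -330
f(J) = 1
F = 71490915/1478 (F = 48370/1 - 330/(-8868) = 48370*1 - 330*(-1/8868) = 48370 + 55/1478 = 71490915/1478 ≈ 48370.)
X = 18333
(-F)/X = -1*71490915/1478/18333 = -71490915/1478*1/18333 = -7943435/3010686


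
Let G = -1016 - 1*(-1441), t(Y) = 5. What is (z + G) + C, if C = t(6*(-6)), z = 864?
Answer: 1294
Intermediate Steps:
G = 425 (G = -1016 + 1441 = 425)
C = 5
(z + G) + C = (864 + 425) + 5 = 1289 + 5 = 1294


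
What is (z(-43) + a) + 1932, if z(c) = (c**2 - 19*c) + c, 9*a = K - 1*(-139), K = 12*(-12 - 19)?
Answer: 40762/9 ≈ 4529.1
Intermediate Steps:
K = -372 (K = 12*(-31) = -372)
a = -233/9 (a = (-372 - 1*(-139))/9 = (-372 + 139)/9 = (1/9)*(-233) = -233/9 ≈ -25.889)
z(c) = c**2 - 18*c
(z(-43) + a) + 1932 = (-43*(-18 - 43) - 233/9) + 1932 = (-43*(-61) - 233/9) + 1932 = (2623 - 233/9) + 1932 = 23374/9 + 1932 = 40762/9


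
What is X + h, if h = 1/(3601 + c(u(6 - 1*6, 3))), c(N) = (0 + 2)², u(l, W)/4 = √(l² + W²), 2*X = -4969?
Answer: -17913243/7210 ≈ -2484.5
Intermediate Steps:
X = -4969/2 (X = (½)*(-4969) = -4969/2 ≈ -2484.5)
u(l, W) = 4*√(W² + l²) (u(l, W) = 4*√(l² + W²) = 4*√(W² + l²))
c(N) = 4 (c(N) = 2² = 4)
h = 1/3605 (h = 1/(3601 + 4) = 1/3605 ≈ 0.00027739)
X + h = -4969/2 + 1/3605 = -17913243/7210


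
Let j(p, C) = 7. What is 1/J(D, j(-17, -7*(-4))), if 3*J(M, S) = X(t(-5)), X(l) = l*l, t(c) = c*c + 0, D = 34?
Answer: 3/625 ≈ 0.0048000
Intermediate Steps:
t(c) = c² (t(c) = c² + 0 = c²)
X(l) = l²
J(M, S) = 625/3 (J(M, S) = ((-5)²)²/3 = (⅓)*25² = (⅓)*625 = 625/3)
1/J(D, j(-17, -7*(-4))) = 1/(625/3) = 3/625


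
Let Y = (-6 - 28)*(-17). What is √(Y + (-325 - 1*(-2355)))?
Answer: 4*√163 ≈ 51.069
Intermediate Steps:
Y = 578 (Y = -34*(-17) = 578)
√(Y + (-325 - 1*(-2355))) = √(578 + (-325 - 1*(-2355))) = √(578 + (-325 + 2355)) = √(578 + 2030) = √2608 = 4*√163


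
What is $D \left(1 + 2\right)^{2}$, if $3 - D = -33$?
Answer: $324$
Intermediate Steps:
$D = 36$ ($D = 3 - -33 = 3 + 33 = 36$)
$D \left(1 + 2\right)^{2} = 36 \left(1 + 2\right)^{2} = 36 \cdot 3^{2} = 36 \cdot 9 = 324$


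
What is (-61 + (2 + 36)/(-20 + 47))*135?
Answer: -8045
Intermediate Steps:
(-61 + (2 + 36)/(-20 + 47))*135 = (-61 + 38/27)*135 = -1609/27*135 = -8045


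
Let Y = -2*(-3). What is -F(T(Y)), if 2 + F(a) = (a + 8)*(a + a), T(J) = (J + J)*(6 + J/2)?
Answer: -25054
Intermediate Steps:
Y = 6
T(J) = 2*J*(6 + J/2) (T(J) = (2*J)*(6 + J*(½)) = (2*J)*(6 + J/2) = 2*J*(6 + J/2))
F(a) = -2 + 2*a*(8 + a) (F(a) = -2 + (a + 8)*(a + a) = -2 + (8 + a)*(2*a) = -2 + 2*a*(8 + a))
-F(T(Y)) = -(-2 + 2*(6*(12 + 6))² + 16*(6*(12 + 6))) = -(-2 + 2*(6*18)² + 16*(6*18)) = -(-2 + 2*108² + 16*108) = -(-2 + 2*11664 + 1728) = -(-2 + 23328 + 1728) = -1*25054 = -25054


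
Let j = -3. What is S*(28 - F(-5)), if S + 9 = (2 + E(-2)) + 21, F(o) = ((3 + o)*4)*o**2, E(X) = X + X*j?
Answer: 4104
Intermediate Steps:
E(X) = -2*X (E(X) = X + X*(-3) = X - 3*X = -2*X)
F(o) = o**2*(12 + 4*o) (F(o) = (12 + 4*o)*o**2 = o**2*(12 + 4*o))
S = 18 (S = -9 + ((2 - 2*(-2)) + 21) = -9 + ((2 + 4) + 21) = -9 + (6 + 21) = -9 + 27 = 18)
S*(28 - F(-5)) = 18*(28 - 4*(-5)**2*(3 - 5)) = 18*(28 - 4*25*(-2)) = 18*(28 - 1*(-200)) = 18*(28 + 200) = 18*228 = 4104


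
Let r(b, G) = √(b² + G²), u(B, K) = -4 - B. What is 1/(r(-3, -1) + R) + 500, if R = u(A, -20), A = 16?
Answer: 19498/39 - √10/390 ≈ 499.94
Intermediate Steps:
R = -20 (R = -4 - 1*16 = -4 - 16 = -20)
r(b, G) = √(G² + b²)
1/(r(-3, -1) + R) + 500 = 1/(√((-1)² + (-3)²) - 20) + 500 = 1/(√(1 + 9) - 20) + 500 = 1/(√10 - 20) + 500 = 1/(-20 + √10) + 500 = 500 + 1/(-20 + √10)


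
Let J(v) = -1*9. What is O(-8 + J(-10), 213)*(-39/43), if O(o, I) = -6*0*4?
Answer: 0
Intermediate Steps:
J(v) = -9
O(o, I) = 0 (O(o, I) = 0*4 = 0)
O(-8 + J(-10), 213)*(-39/43) = 0*(-39/43) = 0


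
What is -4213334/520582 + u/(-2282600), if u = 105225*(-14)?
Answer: -88504608151/11882804732 ≈ -7.4481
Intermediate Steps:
u = -1473150
-4213334/520582 + u/(-2282600) = -4213334/520582 - 1473150/(-2282600) = -4213334*1/520582 - 1473150*(-1/2282600) = -2106667/260291 + 29463/45652 = -88504608151/11882804732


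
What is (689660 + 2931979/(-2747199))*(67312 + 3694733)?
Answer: 339413550532521345/130819 ≈ 2.5945e+12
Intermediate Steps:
(689660 + 2931979/(-2747199))*(67312 + 3694733) = (689660 + 2931979*(-1/2747199))*3762045 = (689660 - 2931979/2747199)*3762045 = (1894630330361/2747199)*3762045 = 339413550532521345/130819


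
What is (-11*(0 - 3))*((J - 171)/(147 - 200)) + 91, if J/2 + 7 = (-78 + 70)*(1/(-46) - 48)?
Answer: -331832/1219 ≈ -272.22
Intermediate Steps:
J = 17350/23 (J = -14 + 2*((-78 + 70)*(1/(-46) - 48)) = -14 + 2*(-8*(-1/46 - 48)) = -14 + 2*(-8*(-2209/46)) = -14 + 2*(8836/23) = -14 + 17672/23 = 17350/23 ≈ 754.35)
(-11*(0 - 3))*((J - 171)/(147 - 200)) + 91 = (-11*(0 - 3))*((17350/23 - 171)/(147 - 200)) + 91 = (-11*(-3))*((13417/23)/(-53)) + 91 = 33*((13417/23)*(-1/53)) + 91 = 33*(-13417/1219) + 91 = -442761/1219 + 91 = -331832/1219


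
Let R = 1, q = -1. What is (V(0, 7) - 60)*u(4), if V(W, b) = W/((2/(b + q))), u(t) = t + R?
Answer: -300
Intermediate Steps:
u(t) = 1 + t (u(t) = t + 1 = 1 + t)
V(W, b) = W*(-1/2 + b/2) (V(W, b) = W/((2/(b - 1))) = W/((2/(-1 + b))) = W*(-1/2 + b/2))
(V(0, 7) - 60)*u(4) = ((1/2)*0*(-1 + 7) - 60)*(1 + 4) = ((1/2)*0*6 - 60)*5 = (0 - 60)*5 = -60*5 = -300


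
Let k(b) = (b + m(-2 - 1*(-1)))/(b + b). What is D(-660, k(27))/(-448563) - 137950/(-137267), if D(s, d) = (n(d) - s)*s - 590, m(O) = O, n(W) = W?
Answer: 1096176410840/554156075889 ≈ 1.9781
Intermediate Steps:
k(b) = (-1 + b)/(2*b) (k(b) = (b + (-2 - 1*(-1)))/(b + b) = (b + (-2 + 1))/((2*b)) = (b - 1)*(1/(2*b)) = (-1 + b)*(1/(2*b)) = (-1 + b)/(2*b))
D(s, d) = -590 + s*(d - s) (D(s, d) = (d - s)*s - 590 = s*(d - s) - 590 = -590 + s*(d - s))
D(-660, k(27))/(-448563) - 137950/(-137267) = (-590 - 1*(-660)² + ((½)*(-1 + 27)/27)*(-660))/(-448563) - 137950/(-137267) = (-590 - 1*435600 + ((½)*(1/27)*26)*(-660))*(-1/448563) - 137950*(-1/137267) = (-590 - 435600 + (13/27)*(-660))*(-1/448563) + 137950/137267 = (-590 - 435600 - 2860/9)*(-1/448563) + 137950/137267 = -3928570/9*(-1/448563) + 137950/137267 = 3928570/4037067 + 137950/137267 = 1096176410840/554156075889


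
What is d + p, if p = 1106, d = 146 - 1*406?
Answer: 846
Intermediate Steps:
d = -260 (d = 146 - 406 = -260)
d + p = -260 + 1106 = 846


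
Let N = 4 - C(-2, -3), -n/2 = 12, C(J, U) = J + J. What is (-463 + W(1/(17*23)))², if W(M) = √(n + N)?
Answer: 214353 - 3704*I ≈ 2.1435e+5 - 3704.0*I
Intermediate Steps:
C(J, U) = 2*J
n = -24 (n = -2*12 = -24)
N = 8 (N = 4 - 2*(-2) = 4 - 1*(-4) = 4 + 4 = 8)
W(M) = 4*I (W(M) = √(-24 + 8) = √(-16) = 4*I)
(-463 + W(1/(17*23)))² = (-463 + 4*I)²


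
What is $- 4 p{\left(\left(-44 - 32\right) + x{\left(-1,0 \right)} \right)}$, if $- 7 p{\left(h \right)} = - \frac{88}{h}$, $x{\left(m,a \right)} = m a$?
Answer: $\frac{88}{133} \approx 0.66165$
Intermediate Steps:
$x{\left(m,a \right)} = a m$
$p{\left(h \right)} = \frac{88}{7 h}$ ($p{\left(h \right)} = - \frac{\left(-88\right) \frac{1}{h}}{7} = \frac{88}{7 h}$)
$- 4 p{\left(\left(-44 - 32\right) + x{\left(-1,0 \right)} \right)} = - 4 \frac{88}{7 \left(\left(-44 - 32\right) + 0 \left(-1\right)\right)} = - 4 \frac{88}{7 \left(-76 + 0\right)} = - 4 \frac{88}{7 \left(-76\right)} = - 4 \cdot \frac{88}{7} \left(- \frac{1}{76}\right) = \left(-4\right) \left(- \frac{22}{133}\right) = \frac{88}{133}$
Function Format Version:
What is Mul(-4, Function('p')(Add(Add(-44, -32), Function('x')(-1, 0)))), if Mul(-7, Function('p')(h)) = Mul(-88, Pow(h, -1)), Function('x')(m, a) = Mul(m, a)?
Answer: Rational(88, 133) ≈ 0.66165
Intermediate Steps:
Function('x')(m, a) = Mul(a, m)
Function('p')(h) = Mul(Rational(88, 7), Pow(h, -1)) (Function('p')(h) = Mul(Rational(-1, 7), Mul(-88, Pow(h, -1))) = Mul(Rational(88, 7), Pow(h, -1)))
Mul(-4, Function('p')(Add(Add(-44, -32), Function('x')(-1, 0)))) = Mul(-4, Mul(Rational(88, 7), Pow(Add(Add(-44, -32), Mul(0, -1)), -1))) = Mul(-4, Mul(Rational(88, 7), Pow(Add(-76, 0), -1))) = Mul(-4, Mul(Rational(88, 7), Pow(-76, -1))) = Mul(-4, Mul(Rational(88, 7), Rational(-1, 76))) = Mul(-4, Rational(-22, 133)) = Rational(88, 133)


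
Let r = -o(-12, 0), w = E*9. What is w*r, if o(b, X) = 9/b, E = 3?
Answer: 81/4 ≈ 20.250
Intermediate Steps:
w = 27 (w = 3*9 = 27)
r = ¾ (r = -9/(-12) = -9*(-1)/12 = -1*(-¾) = ¾ ≈ 0.75000)
w*r = 27*(¾) = 81/4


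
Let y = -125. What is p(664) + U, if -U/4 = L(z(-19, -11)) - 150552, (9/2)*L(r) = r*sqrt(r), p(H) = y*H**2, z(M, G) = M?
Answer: -54509792 + 152*I*sqrt(19)/9 ≈ -5.451e+7 + 73.617*I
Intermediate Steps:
p(H) = -125*H**2
L(r) = 2*r**(3/2)/9 (L(r) = 2*(r*sqrt(r))/9 = 2*r**(3/2)/9)
U = 602208 + 152*I*sqrt(19)/9 (U = -4*(2*(-19)**(3/2)/9 - 150552) = -4*(2*(-19*I*sqrt(19))/9 - 150552) = -4*(-38*I*sqrt(19)/9 - 150552) = -4*(-150552 - 38*I*sqrt(19)/9) = 602208 + 152*I*sqrt(19)/9 ≈ 6.0221e+5 + 73.617*I)
p(664) + U = -125*664**2 + (602208 + 152*I*sqrt(19)/9) = -125*440896 + (602208 + 152*I*sqrt(19)/9) = -55112000 + (602208 + 152*I*sqrt(19)/9) = -54509792 + 152*I*sqrt(19)/9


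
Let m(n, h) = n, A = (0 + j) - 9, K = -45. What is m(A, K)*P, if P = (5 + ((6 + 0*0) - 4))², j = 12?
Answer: 147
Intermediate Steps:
A = 3 (A = (0 + 12) - 9 = 12 - 9 = 3)
P = 49 (P = (5 + ((6 + 0) - 4))² = (5 + (6 - 4))² = (5 + 2)² = 7² = 49)
m(A, K)*P = 3*49 = 147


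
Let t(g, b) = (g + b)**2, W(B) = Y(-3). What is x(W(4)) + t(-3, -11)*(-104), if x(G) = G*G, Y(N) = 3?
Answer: -20375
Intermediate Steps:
W(B) = 3
t(g, b) = (b + g)**2
x(G) = G**2
x(W(4)) + t(-3, -11)*(-104) = 3**2 + (-11 - 3)**2*(-104) = 9 + (-14)**2*(-104) = 9 + 196*(-104) = 9 - 20384 = -20375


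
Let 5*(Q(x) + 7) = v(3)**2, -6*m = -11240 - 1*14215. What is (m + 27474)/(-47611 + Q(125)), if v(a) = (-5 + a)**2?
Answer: -317165/476148 ≈ -0.66611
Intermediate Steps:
m = 8485/2 (m = -(-11240 - 1*14215)/6 = -(-11240 - 14215)/6 = -1/6*(-25455) = 8485/2 ≈ 4242.5)
Q(x) = -19/5 (Q(x) = -7 + ((-5 + 3)**2)**2/5 = -7 + ((-2)**2)**2/5 = -7 + (1/5)*4**2 = -7 + (1/5)*16 = -7 + 16/5 = -19/5)
(m + 27474)/(-47611 + Q(125)) = (8485/2 + 27474)/(-47611 - 19/5) = 63433/(2*(-238074/5)) = (63433/2)*(-5/238074) = -317165/476148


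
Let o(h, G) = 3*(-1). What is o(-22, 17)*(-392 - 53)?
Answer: 1335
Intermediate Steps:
o(h, G) = -3
o(-22, 17)*(-392 - 53) = -3*(-392 - 53) = -3*(-445) = 1335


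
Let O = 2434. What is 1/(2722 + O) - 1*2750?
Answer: -14178999/5156 ≈ -2750.0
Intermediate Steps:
1/(2722 + O) - 1*2750 = 1/(2722 + 2434) - 1*2750 = 1/5156 - 2750 = -14178999/5156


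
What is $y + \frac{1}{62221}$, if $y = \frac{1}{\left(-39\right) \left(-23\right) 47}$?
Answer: $\frac{104380}{2623175139} \approx 3.9791 \cdot 10^{-5}$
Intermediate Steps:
$y = \frac{1}{42159}$ ($y = \frac{1}{897 \cdot 47} = \frac{1}{42159} \approx 2.372 \cdot 10^{-5}$)
$y + \frac{1}{62221} = \frac{1}{42159} + \frac{1}{62221} = \frac{104380}{2623175139}$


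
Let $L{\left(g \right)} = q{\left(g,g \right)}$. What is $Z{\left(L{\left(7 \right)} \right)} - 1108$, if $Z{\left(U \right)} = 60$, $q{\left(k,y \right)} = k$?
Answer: $-1048$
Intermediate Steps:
$L{\left(g \right)} = g$
$Z{\left(L{\left(7 \right)} \right)} - 1108 = 60 - 1108 = -1048$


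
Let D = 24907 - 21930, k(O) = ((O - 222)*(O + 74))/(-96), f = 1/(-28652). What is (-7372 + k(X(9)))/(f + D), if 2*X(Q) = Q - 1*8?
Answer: -19804556083/8188512288 ≈ -2.4186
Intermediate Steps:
X(Q) = -4 + Q/2 (X(Q) = (Q - 1*8)/2 = (Q - 8)/2 = (-8 + Q)/2 = -4 + Q/2)
f = -1/28652 ≈ -3.4902e-5
k(O) = -(-222 + O)*(74 + O)/96 (k(O) = ((-222 + O)*(74 + O))*(-1/96) = -(-222 + O)*(74 + O)/96)
D = 2977
(-7372 + k(X(9)))/(f + D) = (-7372 + (1369/8 - (-4 + (½)*9)²/96 + 37*(-4 + (½)*9)/24))/(-1/28652 + 2977) = (-7372 + (1369/8 - (-4 + 9/2)²/96 + 37*(-4 + 9/2)/24))/(85297003/28652) = (-7372 + (1369/8 - (½)²/96 + (37/24)*(½)))*(28652/85297003) = (-7372 + (1369/8 - 1/96*¼ + 37/48))*(28652/85297003) = (-7372 + (1369/8 - 1/384 + 37/48))*(28652/85297003) = (-7372 + 66007/384)*(28652/85297003) = -2764841/384*28652/85297003 = -19804556083/8188512288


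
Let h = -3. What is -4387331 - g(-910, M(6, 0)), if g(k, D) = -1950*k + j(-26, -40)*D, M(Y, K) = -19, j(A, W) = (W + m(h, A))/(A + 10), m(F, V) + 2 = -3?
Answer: -98588441/16 ≈ -6.1618e+6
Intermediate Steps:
m(F, V) = -5 (m(F, V) = -2 - 3 = -5)
j(A, W) = (-5 + W)/(10 + A) (j(A, W) = (W - 5)/(A + 10) = (-5 + W)/(10 + A))
g(k, D) = -1950*k + 45*D/16 (g(k, D) = -1950*k + ((-5 - 40)/(10 - 26))*D = -1950*k + (-45/(-16))*D = -1950*k + (-1/16*(-45))*D = -1950*k + 45*D/16)
-4387331 - g(-910, M(6, 0)) = -4387331 - (-1950*(-910) + (45/16)*(-19)) = -4387331 - (1774500 - 855/16) = -4387331 - 1*28391145/16 = -4387331 - 28391145/16 = -98588441/16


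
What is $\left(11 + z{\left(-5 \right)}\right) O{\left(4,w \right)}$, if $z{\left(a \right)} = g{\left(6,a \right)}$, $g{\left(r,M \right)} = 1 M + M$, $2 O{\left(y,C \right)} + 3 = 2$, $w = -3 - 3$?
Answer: $- \frac{1}{2} \approx -0.5$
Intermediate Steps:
$w = -6$ ($w = -3 - 3 = -6$)
$O{\left(y,C \right)} = - \frac{1}{2}$ ($O{\left(y,C \right)} = - \frac{3}{2} + \frac{1}{2} \cdot 2 = - \frac{3}{2} + 1 = - \frac{1}{2}$)
$g{\left(r,M \right)} = 2 M$ ($g{\left(r,M \right)} = M + M = 2 M$)
$z{\left(a \right)} = 2 a$
$\left(11 + z{\left(-5 \right)}\right) O{\left(4,w \right)} = \left(11 + 2 \left(-5\right)\right) \left(- \frac{1}{2}\right) = \left(11 - 10\right) \left(- \frac{1}{2}\right) = 1 \left(- \frac{1}{2}\right) = - \frac{1}{2}$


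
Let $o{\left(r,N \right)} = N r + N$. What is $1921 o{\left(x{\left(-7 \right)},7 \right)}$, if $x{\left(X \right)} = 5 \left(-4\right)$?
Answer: $-255493$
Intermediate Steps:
$x{\left(X \right)} = -20$
$o{\left(r,N \right)} = N + N r$
$1921 o{\left(x{\left(-7 \right)},7 \right)} = 1921 \cdot 7 \left(1 - 20\right) = 1921 \cdot 7 \left(-19\right) = 1921 \left(-133\right) = -255493$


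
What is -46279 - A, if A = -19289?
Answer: -26990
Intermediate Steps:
-46279 - A = -46279 - 1*(-19289) = -46279 + 19289 = -26990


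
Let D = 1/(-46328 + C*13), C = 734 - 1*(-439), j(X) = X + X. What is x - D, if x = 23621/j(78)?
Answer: 56470555/372948 ≈ 151.42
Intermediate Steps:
j(X) = 2*X
x = 1817/12 (x = 23621/((2*78)) = 23621/156 = 23621*(1/156) = 1817/12 ≈ 151.42)
C = 1173 (C = 734 + 439 = 1173)
D = -1/31079 (D = 1/(-46328 + 1173*13) = 1/(-46328 + 15249) = 1/(-31079) = -1/31079 ≈ -3.2176e-5)
x - D = 1817/12 - 1*(-1/31079) = 1817/12 + 1/31079 = 56470555/372948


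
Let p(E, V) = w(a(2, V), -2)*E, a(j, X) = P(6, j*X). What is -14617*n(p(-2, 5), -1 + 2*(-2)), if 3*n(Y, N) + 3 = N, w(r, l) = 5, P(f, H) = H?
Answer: 116936/3 ≈ 38979.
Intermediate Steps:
a(j, X) = X*j (a(j, X) = j*X = X*j)
p(E, V) = 5*E
n(Y, N) = -1 + N/3
-14617*n(p(-2, 5), -1 + 2*(-2)) = -14617*(-1 + (-1 + 2*(-2))/3) = -14617*(-1 + (-1 - 4)/3) = -14617*(-1 + (⅓)*(-5)) = -14617*(-1 - 5/3) = -14617*(-8/3) = 116936/3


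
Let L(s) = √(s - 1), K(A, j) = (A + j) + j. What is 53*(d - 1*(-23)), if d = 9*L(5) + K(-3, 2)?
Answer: 2226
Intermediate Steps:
K(A, j) = A + 2*j
L(s) = √(-1 + s)
d = 19 (d = 9*√(-1 + 5) + (-3 + 2*2) = 9*√4 + (-3 + 4) = 9*2 + 1 = 18 + 1 = 19)
53*(d - 1*(-23)) = 53*(19 - 1*(-23)) = 53*(19 + 23) = 53*42 = 2226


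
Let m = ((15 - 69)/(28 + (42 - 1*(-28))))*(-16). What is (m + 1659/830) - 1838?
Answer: -74311609/40670 ≈ -1827.2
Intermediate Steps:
m = 432/49 (m = -54/(28 + (42 + 28))*(-16) = -54/(28 + 70)*(-16) = -54/98*(-16) = -54*1/98*(-16) = -27/49*(-16) = 432/49 ≈ 8.8163)
(m + 1659/830) - 1838 = (432/49 + 1659/830) - 1838 = 439851/40670 - 1838 = -74311609/40670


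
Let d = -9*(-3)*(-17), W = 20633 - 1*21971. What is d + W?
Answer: -1797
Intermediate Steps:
W = -1338 (W = 20633 - 21971 = -1338)
d = -459 (d = 27*(-17) = -459)
d + W = -459 - 1338 = -1797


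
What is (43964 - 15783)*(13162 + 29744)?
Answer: 1209133986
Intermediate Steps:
(43964 - 15783)*(13162 + 29744) = 28181*42906 = 1209133986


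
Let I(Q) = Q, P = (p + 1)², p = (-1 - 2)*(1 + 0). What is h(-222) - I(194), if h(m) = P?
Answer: -190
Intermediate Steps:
p = -3 (p = -3*1 = -3)
P = 4 (P = (-3 + 1)² = (-2)² = 4)
h(m) = 4
h(-222) - I(194) = 4 - 1*194 = 4 - 194 = -190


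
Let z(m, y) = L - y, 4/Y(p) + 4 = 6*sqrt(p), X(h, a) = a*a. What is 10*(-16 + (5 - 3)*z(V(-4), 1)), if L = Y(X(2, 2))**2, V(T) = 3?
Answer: -175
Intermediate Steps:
X(h, a) = a**2
Y(p) = 4/(-4 + 6*sqrt(p))
L = 1/4 (L = (2/(-2 + 3*sqrt(2**2)))**2 = (2/(-2 + 3*sqrt(4)))**2 = (2/(-2 + 3*2))**2 = (2/(-2 + 6))**2 = (2/4)**2 = (2*(1/4))**2 = (1/2)**2 = 1/4 ≈ 0.25000)
z(m, y) = 1/4 - y
10*(-16 + (5 - 3)*z(V(-4), 1)) = 10*(-16 + (5 - 3)*(1/4 - 1*1)) = 10*(-16 + 2*(1/4 - 1)) = 10*(-16 + 2*(-3/4)) = 10*(-16 - 3/2) = 10*(-35/2) = -175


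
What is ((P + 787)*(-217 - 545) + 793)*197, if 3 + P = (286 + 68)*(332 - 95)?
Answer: -12711797527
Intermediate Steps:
P = 83895 (P = -3 + (286 + 68)*(332 - 95) = -3 + 354*237 = -3 + 83898 = 83895)
((P + 787)*(-217 - 545) + 793)*197 = ((83895 + 787)*(-217 - 545) + 793)*197 = (84682*(-762) + 793)*197 = (-64527684 + 793)*197 = -64526891*197 = -12711797527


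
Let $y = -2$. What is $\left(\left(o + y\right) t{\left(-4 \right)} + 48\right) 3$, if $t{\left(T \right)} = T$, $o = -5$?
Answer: $228$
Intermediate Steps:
$\left(\left(o + y\right) t{\left(-4 \right)} + 48\right) 3 = \left(\left(-5 - 2\right) \left(-4\right) + 48\right) 3 = \left(\left(-7\right) \left(-4\right) + 48\right) 3 = \left(28 + 48\right) 3 = 76 \cdot 3 = 228$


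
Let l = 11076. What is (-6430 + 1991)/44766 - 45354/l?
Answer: -86645147/20659509 ≈ -4.1940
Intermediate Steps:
(-6430 + 1991)/44766 - 45354/l = (-6430 + 1991)/44766 - 45354/11076 = -4439*1/44766 - 45354*1/11076 = -4439/44766 - 7559/1846 = -86645147/20659509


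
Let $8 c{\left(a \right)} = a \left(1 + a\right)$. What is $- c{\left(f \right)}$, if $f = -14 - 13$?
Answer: $- \frac{351}{4} \approx -87.75$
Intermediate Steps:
$f = -27$ ($f = -14 - 13 = -27$)
$c{\left(a \right)} = \frac{a \left(1 + a\right)}{8}$
$- c{\left(f \right)} = - \frac{\left(-27\right) \left(1 - 27\right)}{8} = - \frac{\left(-27\right) \left(-26\right)}{8} = \left(-1\right) \frac{351}{4} = - \frac{351}{4}$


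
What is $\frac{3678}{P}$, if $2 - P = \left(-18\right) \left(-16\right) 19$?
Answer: $- \frac{1839}{2735} \approx -0.67239$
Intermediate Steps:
$P = -5470$ ($P = 2 - \left(-18\right) \left(-16\right) 19 = 2 - 288 \cdot 19 = 2 - 5472 = -5470$)
$\frac{3678}{P} = \frac{3678}{-5470} = 3678 \left(- \frac{1}{5470}\right) = - \frac{1839}{2735}$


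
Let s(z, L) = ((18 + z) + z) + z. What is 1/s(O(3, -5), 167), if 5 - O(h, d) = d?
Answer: 1/48 ≈ 0.020833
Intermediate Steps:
O(h, d) = 5 - d
s(z, L) = 18 + 3*z (s(z, L) = (18 + 2*z) + z = 18 + 3*z)
1/s(O(3, -5), 167) = 1/(18 + 3*(5 - 1*(-5))) = 1/(18 + 3*(5 + 5)) = 1/(18 + 3*10) = 1/(18 + 30) = 1/48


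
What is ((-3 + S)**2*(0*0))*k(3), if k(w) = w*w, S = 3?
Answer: 0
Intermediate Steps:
k(w) = w**2
((-3 + S)**2*(0*0))*k(3) = ((-3 + 3)**2*(0*0))*3**2 = (0**2*0)*9 = (0*0)*9 = 0*9 = 0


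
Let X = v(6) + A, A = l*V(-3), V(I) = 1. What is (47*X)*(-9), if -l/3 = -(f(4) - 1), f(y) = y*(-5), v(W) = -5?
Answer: 28764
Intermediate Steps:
f(y) = -5*y
l = -63 (l = -(-3)*(-5*4 - 1) = -(-3)*(-20 - 1) = -(-3)*(-21) = -3*21 = -63)
A = -63 (A = -63*1 = -63)
X = -68 (X = -5 - 63 = -68)
(47*X)*(-9) = (47*(-68))*(-9) = -3196*(-9) = 28764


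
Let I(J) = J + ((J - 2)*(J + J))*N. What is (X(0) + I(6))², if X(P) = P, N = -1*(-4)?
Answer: 39204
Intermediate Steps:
N = 4
I(J) = J + 8*J*(-2 + J) (I(J) = J + ((J - 2)*(J + J))*4 = J + ((-2 + J)*(2*J))*4 = J + (2*J*(-2 + J))*4 = J + 8*J*(-2 + J))
(X(0) + I(6))² = (0 + 6*(-15 + 8*6))² = (0 + 6*(-15 + 48))² = (0 + 6*33)² = (0 + 198)² = 198² = 39204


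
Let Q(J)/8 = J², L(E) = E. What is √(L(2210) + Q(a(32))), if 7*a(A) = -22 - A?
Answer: √131618/7 ≈ 51.827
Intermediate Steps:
a(A) = -22/7 - A/7 (a(A) = (-22 - A)/7 = -22/7 - A/7)
Q(J) = 8*J²
√(L(2210) + Q(a(32))) = √(2210 + 8*(-22/7 - ⅐*32)²) = √(2210 + 8*(-22/7 - 32/7)²) = √(2210 + 8*(-54/7)²) = √(2210 + 8*(2916/49)) = √(2210 + 23328/49) = √(131618/49) = √131618/7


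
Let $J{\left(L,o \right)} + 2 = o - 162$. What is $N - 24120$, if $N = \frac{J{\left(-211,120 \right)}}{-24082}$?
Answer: $- \frac{290428898}{12041} \approx -24120.0$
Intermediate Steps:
$J{\left(L,o \right)} = -164 + o$ ($J{\left(L,o \right)} = -2 + \left(o - 162\right) = -2 + \left(-162 + o\right) = -164 + o$)
$N = \frac{22}{12041}$ ($N = \frac{-164 + 120}{-24082} = \left(-44\right) \left(- \frac{1}{24082}\right) = \frac{22}{12041} \approx 0.0018271$)
$N - 24120 = \frac{22}{12041} - 24120 = - \frac{290428898}{12041}$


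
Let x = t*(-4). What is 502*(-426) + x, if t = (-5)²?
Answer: -213952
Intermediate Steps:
t = 25
x = -100 (x = 25*(-4) = -100)
502*(-426) + x = 502*(-426) - 100 = -213852 - 100 = -213952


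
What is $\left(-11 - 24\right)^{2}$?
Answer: $1225$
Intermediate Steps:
$\left(-11 - 24\right)^{2} = \left(-35\right)^{2} = 1225$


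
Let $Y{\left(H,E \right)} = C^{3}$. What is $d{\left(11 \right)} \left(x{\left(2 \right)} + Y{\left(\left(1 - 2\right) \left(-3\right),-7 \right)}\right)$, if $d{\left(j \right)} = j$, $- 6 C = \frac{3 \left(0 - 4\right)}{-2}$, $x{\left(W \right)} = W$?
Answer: $11$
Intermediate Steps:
$C = -1$ ($C = - \frac{3 \left(0 - 4\right) \frac{1}{-2}}{6} = - \frac{3 \left(0 - 4\right) \left(- \frac{1}{2}\right)}{6} = - \frac{3 \left(-4\right) \left(- \frac{1}{2}\right)}{6} = - \frac{\left(-12\right) \left(- \frac{1}{2}\right)}{6} = \left(- \frac{1}{6}\right) 6 = -1$)
$Y{\left(H,E \right)} = -1$ ($Y{\left(H,E \right)} = \left(-1\right)^{3} = -1$)
$d{\left(11 \right)} \left(x{\left(2 \right)} + Y{\left(\left(1 - 2\right) \left(-3\right),-7 \right)}\right) = 11 \left(2 - 1\right) = 11 \cdot 1 = 11$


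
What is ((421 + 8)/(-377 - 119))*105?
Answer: -45045/496 ≈ -90.817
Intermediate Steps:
((421 + 8)/(-377 - 119))*105 = (429/(-496))*105 = (429*(-1/496))*105 = -429/496*105 = -45045/496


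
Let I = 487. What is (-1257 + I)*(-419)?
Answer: 322630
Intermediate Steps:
(-1257 + I)*(-419) = (-1257 + 487)*(-419) = -770*(-419) = 322630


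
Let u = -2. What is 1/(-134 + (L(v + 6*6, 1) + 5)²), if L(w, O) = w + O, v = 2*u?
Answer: 1/1310 ≈ 0.00076336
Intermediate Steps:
v = -4 (v = 2*(-2) = -4)
L(w, O) = O + w
1/(-134 + (L(v + 6*6, 1) + 5)²) = 1/(-134 + ((1 + (-4 + 6*6)) + 5)²) = 1/(-134 + ((1 + (-4 + 36)) + 5)²) = 1/(-134 + ((1 + 32) + 5)²) = 1/(-134 + (33 + 5)²) = 1/(-134 + 38²) = 1/(-134 + 1444) = 1/1310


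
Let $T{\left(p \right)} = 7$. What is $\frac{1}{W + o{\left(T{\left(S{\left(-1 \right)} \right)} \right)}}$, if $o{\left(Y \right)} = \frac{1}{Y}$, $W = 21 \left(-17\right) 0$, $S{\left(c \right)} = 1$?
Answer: $7$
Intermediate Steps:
$W = 0$ ($W = \left(-357\right) 0 = 0$)
$\frac{1}{W + o{\left(T{\left(S{\left(-1 \right)} \right)} \right)}} = \frac{1}{0 + \frac{1}{7}} = \frac{1}{\frac{1}{7}} = 7$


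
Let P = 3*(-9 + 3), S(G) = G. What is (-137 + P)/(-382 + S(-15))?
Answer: 155/397 ≈ 0.39043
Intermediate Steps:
P = -18 (P = 3*(-6) = -18)
(-137 + P)/(-382 + S(-15)) = (-137 - 18)/(-382 - 15) = -155/(-397) = -155*(-1/397) = 155/397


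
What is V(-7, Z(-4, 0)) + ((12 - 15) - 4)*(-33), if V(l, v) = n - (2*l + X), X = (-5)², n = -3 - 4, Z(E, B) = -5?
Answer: 213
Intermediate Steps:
n = -7
X = 25
V(l, v) = -32 - 2*l (V(l, v) = -7 - (2*l + 25) = -7 - (25 + 2*l) = -7 + (-25 - 2*l) = -32 - 2*l)
V(-7, Z(-4, 0)) + ((12 - 15) - 4)*(-33) = (-32 - 2*(-7)) + ((12 - 15) - 4)*(-33) = (-32 + 14) + (-3 - 4)*(-33) = -18 - 7*(-33) = -18 + 231 = 213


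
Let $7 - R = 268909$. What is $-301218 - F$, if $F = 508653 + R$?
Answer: $-540969$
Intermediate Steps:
$R = -268902$ ($R = 7 - 268909 = -268902$)
$F = 239751$ ($F = 508653 - 268902 = 239751$)
$-301218 - F = -301218 - 239751 = -540969$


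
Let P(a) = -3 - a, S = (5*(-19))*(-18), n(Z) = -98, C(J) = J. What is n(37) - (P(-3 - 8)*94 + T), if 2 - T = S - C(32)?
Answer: 826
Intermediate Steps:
S = 1710 (S = -95*(-18) = 1710)
T = -1676 (T = 2 - (1710 - 1*32) = 2 - (1710 - 32) = 2 - 1*1678 = 2 - 1678 = -1676)
n(37) - (P(-3 - 8)*94 + T) = -98 - ((-3 - (-3 - 8))*94 - 1676) = -98 - ((-3 - 1*(-11))*94 - 1676) = -98 - ((-3 + 11)*94 - 1676) = -98 - (8*94 - 1676) = -98 - (752 - 1676) = -98 - 1*(-924) = -98 + 924 = 826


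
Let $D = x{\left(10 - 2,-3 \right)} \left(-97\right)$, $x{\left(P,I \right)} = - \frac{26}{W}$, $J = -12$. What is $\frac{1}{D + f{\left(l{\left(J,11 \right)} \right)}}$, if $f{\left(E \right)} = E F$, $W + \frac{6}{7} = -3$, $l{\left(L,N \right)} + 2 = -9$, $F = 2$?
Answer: $- \frac{27}{18248} \approx -0.0014796$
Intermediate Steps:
$l{\left(L,N \right)} = -11$ ($l{\left(L,N \right)} = -2 - 9 = -11$)
$W = - \frac{27}{7}$ ($W = - \frac{6}{7} - 3 = - \frac{27}{7} \approx -3.8571$)
$x{\left(P,I \right)} = \frac{182}{27}$ ($x{\left(P,I \right)} = - \frac{26}{- \frac{27}{7}} = \left(-26\right) \left(- \frac{7}{27}\right) = \frac{182}{27}$)
$f{\left(E \right)} = 2 E$ ($f{\left(E \right)} = E 2 = 2 E$)
$D = - \frac{17654}{27}$ ($D = \frac{182}{27} \left(-97\right) = - \frac{17654}{27} \approx -653.85$)
$\frac{1}{D + f{\left(l{\left(J,11 \right)} \right)}} = \frac{1}{- \frac{17654}{27} + 2 \left(-11\right)} = \frac{1}{- \frac{17654}{27} - 22} = \frac{1}{- \frac{18248}{27}} = - \frac{27}{18248}$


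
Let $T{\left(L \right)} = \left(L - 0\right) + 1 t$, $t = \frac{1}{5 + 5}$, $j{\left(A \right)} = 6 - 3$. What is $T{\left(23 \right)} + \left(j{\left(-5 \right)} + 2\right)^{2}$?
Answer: $\frac{481}{10} \approx 48.1$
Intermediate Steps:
$j{\left(A \right)} = 3$
$t = \frac{1}{10} \approx 0.1$
$T{\left(L \right)} = \frac{1}{10} + L$ ($T{\left(L \right)} = \left(L - 0\right) + 1 \cdot \frac{1}{10} = \left(L + 0\right) + \frac{1}{10} = L + \frac{1}{10} = \frac{1}{10} + L$)
$T{\left(23 \right)} + \left(j{\left(-5 \right)} + 2\right)^{2} = \left(\frac{1}{10} + 23\right) + \left(3 + 2\right)^{2} = \frac{231}{10} + 5^{2} = \frac{231}{10} + 25 = \frac{481}{10}$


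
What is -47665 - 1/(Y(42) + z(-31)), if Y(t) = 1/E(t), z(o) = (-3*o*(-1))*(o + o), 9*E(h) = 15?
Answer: -1374324950/28833 ≈ -47665.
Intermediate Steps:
E(h) = 5/3 (E(h) = (⅑)*15 = 5/3)
z(o) = 6*o² (z(o) = (3*o)*(2*o) = 6*o²)
Y(t) = ⅗ (Y(t) = 1/(5/3) = ⅗)
-47665 - 1/(Y(42) + z(-31)) = -47665 - 1/(⅗ + 6*(-31)²) = -47665 - 1/(⅗ + 6*961) = -47665 - 1/(⅗ + 5766) = -47665 - 1/28833/5 = -47665 - 1*5/28833 = -47665 - 5/28833 = -1374324950/28833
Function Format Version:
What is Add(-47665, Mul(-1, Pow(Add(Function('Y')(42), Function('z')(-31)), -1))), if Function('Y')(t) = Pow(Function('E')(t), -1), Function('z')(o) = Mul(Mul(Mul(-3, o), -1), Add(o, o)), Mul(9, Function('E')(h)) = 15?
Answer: Rational(-1374324950, 28833) ≈ -47665.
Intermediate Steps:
Function('E')(h) = Rational(5, 3) (Function('E')(h) = Mul(Rational(1, 9), 15) = Rational(5, 3))
Function('z')(o) = Mul(6, Pow(o, 2)) (Function('z')(o) = Mul(Mul(3, o), Mul(2, o)) = Mul(6, Pow(o, 2)))
Function('Y')(t) = Rational(3, 5) (Function('Y')(t) = Pow(Rational(5, 3), -1) = Rational(3, 5))
Add(-47665, Mul(-1, Pow(Add(Function('Y')(42), Function('z')(-31)), -1))) = Add(-47665, Mul(-1, Pow(Add(Rational(3, 5), Mul(6, Pow(-31, 2))), -1))) = Add(-47665, Mul(-1, Pow(Add(Rational(3, 5), Mul(6, 961)), -1))) = Add(-47665, Mul(-1, Pow(Add(Rational(3, 5), 5766), -1))) = Add(-47665, Mul(-1, Pow(Rational(28833, 5), -1))) = Add(-47665, Mul(-1, Rational(5, 28833))) = Add(-47665, Rational(-5, 28833)) = Rational(-1374324950, 28833)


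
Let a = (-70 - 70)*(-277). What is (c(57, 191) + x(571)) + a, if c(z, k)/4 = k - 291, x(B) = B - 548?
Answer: 38403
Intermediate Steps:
x(B) = -548 + B
a = 38780 (a = -140*(-277) = 38780)
c(z, k) = -1164 + 4*k (c(z, k) = 4*(k - 291) = 4*(-291 + k) = -1164 + 4*k)
(c(57, 191) + x(571)) + a = ((-1164 + 4*191) + (-548 + 571)) + 38780 = ((-1164 + 764) + 23) + 38780 = (-400 + 23) + 38780 = -377 + 38780 = 38403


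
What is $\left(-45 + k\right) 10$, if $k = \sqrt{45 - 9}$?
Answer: $-390$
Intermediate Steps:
$k = 6$ ($k = \sqrt{36} = 6$)
$\left(-45 + k\right) 10 = \left(-45 + 6\right) 10 = \left(-39\right) 10 = -390$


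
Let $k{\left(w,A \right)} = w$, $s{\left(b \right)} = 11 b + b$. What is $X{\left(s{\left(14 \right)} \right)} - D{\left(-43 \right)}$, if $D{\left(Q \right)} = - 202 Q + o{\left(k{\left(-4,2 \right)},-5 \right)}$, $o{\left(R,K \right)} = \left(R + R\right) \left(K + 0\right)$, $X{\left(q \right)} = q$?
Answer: $-8558$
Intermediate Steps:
$s{\left(b \right)} = 12 b$
$o{\left(R,K \right)} = 2 K R$ ($o{\left(R,K \right)} = 2 R K = 2 K R$)
$D{\left(Q \right)} = 40 - 202 Q$ ($D{\left(Q \right)} = - 202 Q + 2 \left(-5\right) \left(-4\right) = - 202 Q + 40 = 40 - 202 Q$)
$X{\left(s{\left(14 \right)} \right)} - D{\left(-43 \right)} = 12 \cdot 14 - \left(40 - -8686\right) = 168 - \left(40 + 8686\right) = 168 - 8726 = -8558$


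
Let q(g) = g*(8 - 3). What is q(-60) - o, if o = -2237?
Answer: 1937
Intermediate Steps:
q(g) = 5*g (q(g) = g*5 = 5*g)
q(-60) - o = 5*(-60) - 1*(-2237) = -300 + 2237 = 1937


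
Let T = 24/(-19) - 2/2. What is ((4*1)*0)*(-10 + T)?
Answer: 0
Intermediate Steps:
T = -43/19 (T = 24*(-1/19) - 2*1/2 = -24/19 - 1 = -43/19 ≈ -2.2632)
((4*1)*0)*(-10 + T) = ((4*1)*0)*(-10 - 43/19) = (4*0)*(-233/19) = 0*(-233/19) = 0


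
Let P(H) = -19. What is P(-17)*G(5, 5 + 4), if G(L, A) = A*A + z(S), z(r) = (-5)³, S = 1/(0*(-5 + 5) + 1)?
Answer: 836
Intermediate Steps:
S = 1 (S = 1/(0*0 + 1) = 1/(0 + 1) = 1/1 = 1)
z(r) = -125
G(L, A) = -125 + A² (G(L, A) = A*A - 125 = A² - 125 = -125 + A²)
P(-17)*G(5, 5 + 4) = -19*(-125 + (5 + 4)²) = -19*(-125 + 9²) = -19*(-125 + 81) = -19*(-44) = 836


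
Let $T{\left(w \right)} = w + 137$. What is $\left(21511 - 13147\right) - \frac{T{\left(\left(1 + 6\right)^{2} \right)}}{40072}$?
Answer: $\frac{167581011}{20036} \approx 8364.0$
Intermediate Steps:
$T{\left(w \right)} = 137 + w$
$\left(21511 - 13147\right) - \frac{T{\left(\left(1 + 6\right)^{2} \right)}}{40072} = \left(21511 - 13147\right) - \frac{137 + \left(1 + 6\right)^{2}}{40072} = \left(21511 - 13147\right) - \left(137 + 7^{2}\right) \frac{1}{40072} = 8364 - \left(137 + 49\right) \frac{1}{40072} = 8364 - 186 \cdot \frac{1}{40072} = 8364 - \frac{93}{20036} = \frac{167581011}{20036}$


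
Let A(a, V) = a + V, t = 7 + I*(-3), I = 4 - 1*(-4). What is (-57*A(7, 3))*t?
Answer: 9690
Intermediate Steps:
I = 8 (I = 4 + 4 = 8)
t = -17 (t = 7 + 8*(-3) = 7 - 24 = -17)
A(a, V) = V + a
(-57*A(7, 3))*t = -57*(3 + 7)*(-17) = -57*10*(-17) = -570*(-17) = 9690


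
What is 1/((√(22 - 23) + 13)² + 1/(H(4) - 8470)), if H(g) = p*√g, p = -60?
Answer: 12396392210/2132473203761 - 1918490600*I/2132473203761 ≈ 0.0058132 - 0.00089965*I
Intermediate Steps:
H(g) = -60*√g
1/((√(22 - 23) + 13)² + 1/(H(4) - 8470)) = 1/((√(22 - 23) + 13)² + 1/(-60*√4 - 8470)) = 1/((√(-1) + 13)² + 1/(-60*2 - 8470)) = 1/((I + 13)² + 1/(-120 - 8470)) = 1/((13 + I)² + 1/(-8590)) = 1/((13 + I)² - 1/8590) = 1/(-1/8590 + (13 + I)²)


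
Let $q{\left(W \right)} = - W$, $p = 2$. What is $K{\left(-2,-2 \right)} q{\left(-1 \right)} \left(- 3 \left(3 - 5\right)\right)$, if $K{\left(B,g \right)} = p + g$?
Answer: $0$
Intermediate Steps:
$K{\left(B,g \right)} = 2 + g$
$K{\left(-2,-2 \right)} q{\left(-1 \right)} \left(- 3 \left(3 - 5\right)\right) = \left(2 - 2\right) \left(\left(-1\right) \left(-1\right)\right) \left(- 3 \left(3 - 5\right)\right) = 0 \cdot 1 \left(\left(-3\right) \left(-2\right)\right) = 0 \cdot 6 = 0$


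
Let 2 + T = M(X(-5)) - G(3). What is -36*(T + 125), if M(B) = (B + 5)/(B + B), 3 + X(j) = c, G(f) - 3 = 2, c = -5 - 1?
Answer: -4256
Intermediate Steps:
c = -6
G(f) = 5 (G(f) = 3 + 2 = 5)
X(j) = -9 (X(j) = -3 - 6 = -9)
M(B) = (5 + B)/(2*B) (M(B) = (5 + B)/((2*B)) = (5 + B)*(1/(2*B)) = (5 + B)/(2*B))
T = -61/9 (T = -2 + ((½)*(5 - 9)/(-9) - 1*5) = -2 + ((½)*(-⅑)*(-4) - 5) = -2 + (2/9 - 5) = -2 - 43/9 = -61/9 ≈ -6.7778)
-36*(T + 125) = -36*(-61/9 + 125) = -36*1064/9 = -4256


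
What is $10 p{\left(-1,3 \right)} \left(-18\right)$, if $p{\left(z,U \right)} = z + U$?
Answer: $-360$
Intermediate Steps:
$p{\left(z,U \right)} = U + z$
$10 p{\left(-1,3 \right)} \left(-18\right) = 10 \left(3 - 1\right) \left(-18\right) = 10 \cdot 2 \left(-18\right) = 20 \left(-18\right) = -360$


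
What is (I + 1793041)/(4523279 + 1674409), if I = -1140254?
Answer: 652787/6197688 ≈ 0.10533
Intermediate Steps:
(I + 1793041)/(4523279 + 1674409) = (-1140254 + 1793041)/(4523279 + 1674409) = 652787/6197688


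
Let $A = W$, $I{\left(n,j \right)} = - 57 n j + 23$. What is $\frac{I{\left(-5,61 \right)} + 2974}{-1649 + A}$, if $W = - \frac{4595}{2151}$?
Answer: $- \frac{21920841}{1775797} \approx -12.344$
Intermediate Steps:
$I{\left(n,j \right)} = 23 - 57 j n$ ($I{\left(n,j \right)} = - 57 j n + 23 = 23 - 57 j n$)
$W = - \frac{4595}{2151}$ ($W = \left(-4595\right) \frac{1}{2151} = - \frac{4595}{2151} \approx -2.1362$)
$A = - \frac{4595}{2151} \approx -2.1362$
$\frac{I{\left(-5,61 \right)} + 2974}{-1649 + A} = \frac{\left(23 - 3477 \left(-5\right)\right) + 2974}{-1649 - \frac{4595}{2151}} = \frac{\left(23 + 17385\right) + 2974}{- \frac{3551594}{2151}} = \left(17408 + 2974\right) \left(- \frac{2151}{3551594}\right) = 20382 \left(- \frac{2151}{3551594}\right) = - \frac{21920841}{1775797}$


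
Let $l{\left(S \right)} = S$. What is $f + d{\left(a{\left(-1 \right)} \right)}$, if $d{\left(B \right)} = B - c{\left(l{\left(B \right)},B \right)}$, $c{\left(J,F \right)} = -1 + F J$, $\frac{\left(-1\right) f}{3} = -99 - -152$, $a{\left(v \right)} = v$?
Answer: $-160$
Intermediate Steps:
$f = -159$ ($f = - 3 \left(-99 - -152\right) = - 3 \left(-99 + 152\right) = \left(-3\right) 53 = -159$)
$d{\left(B \right)} = 1 + B - B^{2}$ ($d{\left(B \right)} = B - \left(-1 + B B\right) = B - \left(-1 + B^{2}\right) = 1 + B - B^{2}$)
$f + d{\left(a{\left(-1 \right)} \right)} = -159 - 1 = -160$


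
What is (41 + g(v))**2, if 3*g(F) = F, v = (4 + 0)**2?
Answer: 19321/9 ≈ 2146.8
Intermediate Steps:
v = 16 (v = 4**2 = 16)
g(F) = F/3
(41 + g(v))**2 = (41 + (1/3)*16)**2 = (41 + 16/3)**2 = (139/3)**2 = 19321/9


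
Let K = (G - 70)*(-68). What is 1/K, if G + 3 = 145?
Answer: -1/4896 ≈ -0.00020425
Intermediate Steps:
G = 142 (G = -3 + 145 = 142)
K = -4896 (K = (142 - 70)*(-68) = 72*(-68) = -4896)
1/K = 1/(-4896) = -1/4896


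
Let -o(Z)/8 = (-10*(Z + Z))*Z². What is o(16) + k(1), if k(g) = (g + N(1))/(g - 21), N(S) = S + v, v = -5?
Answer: 13107203/20 ≈ 6.5536e+5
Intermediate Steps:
N(S) = -5 + S (N(S) = S - 5 = -5 + S)
o(Z) = 160*Z³ (o(Z) = -8*(-10*(Z + Z))*Z² = -8*(-20*Z)*Z² = -(-160)*Z³ = 160*Z³)
k(g) = (-4 + g)/(-21 + g) (k(g) = (g + (-5 + 1))/(g - 21) = (g - 4)/(-21 + g) = (-4 + g)/(-21 + g))
o(16) + k(1) = 160*16³ + (-4 + 1)/(-21 + 1) = 160*4096 - 3/(-20) = 655360 - 1/20*(-3) = 655360 + 3/20 = 13107203/20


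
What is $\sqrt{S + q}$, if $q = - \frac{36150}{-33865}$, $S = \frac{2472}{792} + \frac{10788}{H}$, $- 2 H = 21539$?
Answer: $\frac{\sqrt{73861618495456708917}}{4814160351} \approx 1.7852$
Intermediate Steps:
$H = - \frac{21539}{2}$ ($H = \left(- \frac{1}{2}\right) 21539 = - \frac{21539}{2} \approx -10770.0$)
$S = \frac{1506509}{710787}$ ($S = \frac{2472}{792} + \frac{10788}{- \frac{21539}{2}} = 2472 \cdot \frac{1}{792} + 10788 \left(- \frac{2}{21539}\right) = \frac{103}{33} - \frac{21576}{21539} = \frac{1506509}{710787} \approx 2.1195$)
$q = \frac{7230}{6773}$ ($q = \left(-36150\right) \left(- \frac{1}{33865}\right) = \frac{7230}{6773} \approx 1.0675$)
$\sqrt{S + q} = \sqrt{\frac{1506509}{710787} + \frac{7230}{6773}} = \sqrt{\frac{15342575467}{4814160351}} = \frac{\sqrt{73861618495456708917}}{4814160351}$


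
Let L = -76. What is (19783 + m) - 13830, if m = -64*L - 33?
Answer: 10784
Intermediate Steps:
m = 4831 (m = -64*(-76) - 33 = 4864 - 33 = 4831)
(19783 + m) - 13830 = (19783 + 4831) - 13830 = 24614 - 13830 = 10784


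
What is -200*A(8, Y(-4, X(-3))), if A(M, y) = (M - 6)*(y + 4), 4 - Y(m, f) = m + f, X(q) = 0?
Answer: -4800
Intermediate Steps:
Y(m, f) = 4 - f - m (Y(m, f) = 4 - (m + f) = 4 - (f + m) = 4 + (-f - m) = 4 - f - m)
A(M, y) = (-6 + M)*(4 + y)
-200*A(8, Y(-4, X(-3))) = -200*(-24 - 6*(4 - 1*0 - 1*(-4)) + 4*8 + 8*(4 - 1*0 - 1*(-4))) = -200*(-24 - 6*(4 + 0 + 4) + 32 + 8*(4 + 0 + 4)) = -200*(-24 - 6*8 + 32 + 8*8) = -200*(-24 - 48 + 32 + 64) = -200*24 = -4800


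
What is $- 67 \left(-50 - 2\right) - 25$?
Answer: $3459$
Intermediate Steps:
$- 67 \left(-50 - 2\right) - 25 = \left(-67\right) \left(-52\right) - 25 = 3484 - 25 = 3459$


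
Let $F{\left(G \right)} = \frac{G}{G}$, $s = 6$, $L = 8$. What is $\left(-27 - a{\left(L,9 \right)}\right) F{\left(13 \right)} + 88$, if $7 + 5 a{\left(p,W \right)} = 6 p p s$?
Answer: $- \frac{1992}{5} \approx -398.4$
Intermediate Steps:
$F{\left(G \right)} = 1$
$a{\left(p,W \right)} = - \frac{7}{5} + \frac{36 p^{2}}{5}$ ($a{\left(p,W \right)} = - \frac{7}{5} + \frac{6 p p 6}{5} = - \frac{7}{5} + \frac{6 p^{2} \cdot 6}{5} = - \frac{7}{5} + \frac{6 \cdot 6 p^{2}}{5} = - \frac{7}{5} + \frac{36 p^{2}}{5}$)
$\left(-27 - a{\left(L,9 \right)}\right) F{\left(13 \right)} + 88 = \left(-27 - \left(- \frac{7}{5} + \frac{36 \cdot 8^{2}}{5}\right)\right) 1 + 88 = \left(-27 - \left(- \frac{7}{5} + \frac{36}{5} \cdot 64\right)\right) 1 + 88 = \left(-27 - \left(- \frac{7}{5} + \frac{2304}{5}\right)\right) 1 + 88 = \left(-27 - \frac{2297}{5}\right) 1 + 88 = \left(- \frac{2432}{5}\right) 1 + 88 = - \frac{2432}{5} + 88 = - \frac{1992}{5}$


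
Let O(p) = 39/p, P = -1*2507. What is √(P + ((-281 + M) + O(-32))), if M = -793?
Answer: I*√229262/8 ≈ 59.852*I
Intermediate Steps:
P = -2507
√(P + ((-281 + M) + O(-32))) = √(-2507 + ((-281 - 793) + 39/(-32))) = √(-2507 + (-1074 + 39*(-1/32))) = √(-2507 + (-1074 - 39/32)) = √(-2507 - 34407/32) = √(-114631/32) = I*√229262/8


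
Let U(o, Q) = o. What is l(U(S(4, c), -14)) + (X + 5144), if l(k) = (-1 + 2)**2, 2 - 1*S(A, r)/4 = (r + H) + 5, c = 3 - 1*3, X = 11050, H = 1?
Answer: 16195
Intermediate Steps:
c = 0 (c = 3 - 3 = 0)
S(A, r) = -16 - 4*r (S(A, r) = 8 - 4*((r + 1) + 5) = 8 - 4*((1 + r) + 5) = 8 - 4*(6 + r) = 8 + (-24 - 4*r) = -16 - 4*r)
l(k) = 1 (l(k) = 1**2 = 1)
l(U(S(4, c), -14)) + (X + 5144) = 1 + (11050 + 5144) = 1 + 16194 = 16195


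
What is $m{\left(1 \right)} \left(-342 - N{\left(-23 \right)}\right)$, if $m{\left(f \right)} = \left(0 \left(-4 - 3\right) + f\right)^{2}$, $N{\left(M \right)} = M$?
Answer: $-319$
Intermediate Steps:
$m{\left(f \right)} = f^{2}$ ($m{\left(f \right)} = \left(0 \left(-7\right) + f\right)^{2} = \left(0 + f\right)^{2} = f^{2}$)
$m{\left(1 \right)} \left(-342 - N{\left(-23 \right)}\right) = 1^{2} \left(-342 - -23\right) = 1 \left(-342 + 23\right) = 1 \left(-319\right) = -319$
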